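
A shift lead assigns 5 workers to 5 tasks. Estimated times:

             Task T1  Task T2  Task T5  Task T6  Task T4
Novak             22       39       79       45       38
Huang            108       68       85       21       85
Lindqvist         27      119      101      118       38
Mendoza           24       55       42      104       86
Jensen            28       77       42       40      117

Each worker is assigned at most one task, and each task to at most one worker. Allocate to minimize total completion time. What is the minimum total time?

Minimum total: 164 min

Optimal: Novak→Task T2 (39 min), Huang→Task T6 (21 min), Lindqvist→Task T4 (38 min), Mendoza→Task T1 (24 min), Jensen→Task T5 (42 min) — total 39+21+38+24+42 = 164 min.
Min-entry greedy (repeatedly take the single cheapest remaining cell) gives 200 min, worse by 36.
Swapping Huang↔Novak (Huang→Task T2 68 min, Novak→Task T6 45 min) adds 53.
Checked against all permutations: 164 min is optimal.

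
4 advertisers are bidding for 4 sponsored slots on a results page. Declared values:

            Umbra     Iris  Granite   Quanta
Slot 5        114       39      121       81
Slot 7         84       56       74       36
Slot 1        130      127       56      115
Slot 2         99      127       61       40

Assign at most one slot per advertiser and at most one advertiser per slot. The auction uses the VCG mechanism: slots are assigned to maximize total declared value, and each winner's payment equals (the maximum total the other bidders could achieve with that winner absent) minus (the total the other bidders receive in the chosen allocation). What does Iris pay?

Iris pays $15.

Efficient allocation: Umbra→Slot 7 ($84), Iris→Slot 2 ($127), Granite→Slot 5 ($121), Quanta→Slot 1 ($115); total welfare W = $447.
Iris receives Slot 2 at value $127, so the others get W − 127 = $320.
Without Iris: best allocation of the remaining 3 bidders over all 4 slots is Umbra→Slot 2 ($99), Granite→Slot 5 ($121), Quanta→Slot 1 ($115), total $335.
VCG payment = (others' best without Iris) − (others' welfare with Iris) = 335 − 320 = $15.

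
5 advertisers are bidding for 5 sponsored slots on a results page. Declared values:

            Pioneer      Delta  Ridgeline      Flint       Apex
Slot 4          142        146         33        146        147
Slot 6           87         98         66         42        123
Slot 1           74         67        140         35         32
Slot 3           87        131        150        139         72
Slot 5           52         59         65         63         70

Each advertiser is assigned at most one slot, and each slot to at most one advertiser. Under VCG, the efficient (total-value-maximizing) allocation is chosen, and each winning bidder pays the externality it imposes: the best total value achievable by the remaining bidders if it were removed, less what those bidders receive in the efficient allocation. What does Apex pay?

Efficient allocation: Pioneer→Slot 4 ($142), Delta→Slot 5 ($59), Ridgeline→Slot 1 ($140), Flint→Slot 3 ($139), Apex→Slot 6 ($123); total welfare W = $603.
Apex receives Slot 6 at value $123, so the others get W − 123 = $480.
Without Apex: best allocation of the remaining 4 bidders over all 5 slots is Pioneer→Slot 4 ($142), Delta→Slot 6 ($98), Ridgeline→Slot 1 ($140), Flint→Slot 3 ($139), total $519.
VCG payment = (others' best without Apex) − (others' welfare with Apex) = 519 − 480 = $39.

Apex pays $39.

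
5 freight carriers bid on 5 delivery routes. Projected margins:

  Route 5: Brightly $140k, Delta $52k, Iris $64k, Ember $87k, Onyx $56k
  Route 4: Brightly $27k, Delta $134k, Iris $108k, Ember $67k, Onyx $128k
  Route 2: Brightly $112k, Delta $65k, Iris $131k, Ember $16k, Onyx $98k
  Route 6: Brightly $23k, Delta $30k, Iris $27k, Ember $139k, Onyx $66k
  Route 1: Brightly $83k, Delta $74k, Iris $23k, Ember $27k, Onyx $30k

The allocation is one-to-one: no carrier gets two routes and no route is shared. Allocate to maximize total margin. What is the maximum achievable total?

Optimal: Brightly→Route 5 ($140k), Delta→Route 1 ($74k), Iris→Route 2 ($131k), Ember→Route 6 ($139k), Onyx→Route 4 ($128k) — total 140+74+131+139+128 = $612k.
Max-entry greedy (repeatedly take the single best remaining cell) gives $574k, worse by 38.
No other one-to-one assignment exceeds $612k.

Max total: $612k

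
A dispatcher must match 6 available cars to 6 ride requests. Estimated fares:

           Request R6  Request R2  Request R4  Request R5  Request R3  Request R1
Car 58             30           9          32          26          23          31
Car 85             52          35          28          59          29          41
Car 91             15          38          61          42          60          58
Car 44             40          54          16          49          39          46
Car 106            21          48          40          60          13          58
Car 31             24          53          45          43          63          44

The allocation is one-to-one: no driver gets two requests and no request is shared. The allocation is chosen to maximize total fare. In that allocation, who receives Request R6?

Car 58 receives Request R6.

Optimal: Car 58→Request R6 ($30), Car 85→Request R5 ($59), Car 91→Request R4 ($61), Car 44→Request R2 ($54), Car 106→Request R1 ($58), Car 31→Request R3 ($63) — total 30+59+61+54+58+63 = $325.
Row-greedy (each driver in turn takes its best remaining request) gives $287, worse by 38.
Car 58's own top request is Request R4 ($32), but forcing Car 58→Request R4 and reassigning the rest optimally gives only $319 — worse by 6.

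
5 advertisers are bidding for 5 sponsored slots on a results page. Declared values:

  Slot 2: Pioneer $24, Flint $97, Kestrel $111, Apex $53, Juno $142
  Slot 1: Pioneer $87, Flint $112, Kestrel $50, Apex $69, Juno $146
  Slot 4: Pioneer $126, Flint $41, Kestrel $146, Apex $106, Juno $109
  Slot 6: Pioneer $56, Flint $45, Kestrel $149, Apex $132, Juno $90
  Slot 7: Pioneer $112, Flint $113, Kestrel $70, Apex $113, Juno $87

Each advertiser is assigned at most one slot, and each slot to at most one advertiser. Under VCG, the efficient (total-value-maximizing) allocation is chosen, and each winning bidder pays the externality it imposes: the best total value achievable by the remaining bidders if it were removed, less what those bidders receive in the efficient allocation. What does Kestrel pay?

Efficient allocation: Pioneer→Slot 7 ($112), Flint→Slot 1 ($112), Kestrel→Slot 4 ($146), Apex→Slot 6 ($132), Juno→Slot 2 ($142); total welfare W = $644.
Kestrel receives Slot 4 at value $146, so the others get W − 146 = $498.
Without Kestrel: best allocation of the remaining 4 bidders over all 5 slots is Pioneer→Slot 4 ($126), Flint→Slot 7 ($113), Apex→Slot 6 ($132), Juno→Slot 1 ($146), total $517.
VCG payment = (others' best without Kestrel) − (others' welfare with Kestrel) = 517 − 498 = $19.

Kestrel pays $19.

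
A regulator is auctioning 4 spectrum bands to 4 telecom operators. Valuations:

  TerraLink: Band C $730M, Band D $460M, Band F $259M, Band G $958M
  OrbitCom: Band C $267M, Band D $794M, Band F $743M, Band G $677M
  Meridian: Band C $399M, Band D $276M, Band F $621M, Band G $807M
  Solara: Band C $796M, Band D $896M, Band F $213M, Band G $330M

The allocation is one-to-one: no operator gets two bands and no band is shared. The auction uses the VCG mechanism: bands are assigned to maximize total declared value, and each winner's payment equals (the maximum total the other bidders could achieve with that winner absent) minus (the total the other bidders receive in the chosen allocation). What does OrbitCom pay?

Efficient allocation: TerraLink→Band C ($730M), OrbitCom→Band F ($743M), Meridian→Band G ($807M), Solara→Band D ($896M); total welfare W = $3176M.
OrbitCom receives Band F at value $743M, so the others get W − 743 = $2433M.
Without OrbitCom: best allocation of the remaining 3 bidders over all 4 bands is TerraLink→Band G ($958M), Meridian→Band F ($621M), Solara→Band D ($896M), total $2475M.
VCG payment = (others' best without OrbitCom) − (others' welfare with OrbitCom) = 2475 − 2433 = $42M.

OrbitCom pays $42M.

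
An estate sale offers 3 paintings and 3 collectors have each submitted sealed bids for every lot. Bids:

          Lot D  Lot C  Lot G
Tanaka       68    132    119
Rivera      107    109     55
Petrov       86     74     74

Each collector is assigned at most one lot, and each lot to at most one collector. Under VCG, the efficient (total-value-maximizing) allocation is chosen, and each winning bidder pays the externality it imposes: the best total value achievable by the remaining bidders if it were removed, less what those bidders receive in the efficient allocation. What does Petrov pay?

Efficient allocation: Tanaka→Lot G ($119), Rivera→Lot C ($109), Petrov→Lot D ($86); total welfare W = $314.
Petrov receives Lot D at value $86, so the others get W − 86 = $228.
Without Petrov: best allocation of the remaining 2 bidders over all 3 lots is Tanaka→Lot C ($132), Rivera→Lot D ($107), total $239.
VCG payment = (others' best without Petrov) − (others' welfare with Petrov) = 239 − 228 = $11.

Petrov pays $11.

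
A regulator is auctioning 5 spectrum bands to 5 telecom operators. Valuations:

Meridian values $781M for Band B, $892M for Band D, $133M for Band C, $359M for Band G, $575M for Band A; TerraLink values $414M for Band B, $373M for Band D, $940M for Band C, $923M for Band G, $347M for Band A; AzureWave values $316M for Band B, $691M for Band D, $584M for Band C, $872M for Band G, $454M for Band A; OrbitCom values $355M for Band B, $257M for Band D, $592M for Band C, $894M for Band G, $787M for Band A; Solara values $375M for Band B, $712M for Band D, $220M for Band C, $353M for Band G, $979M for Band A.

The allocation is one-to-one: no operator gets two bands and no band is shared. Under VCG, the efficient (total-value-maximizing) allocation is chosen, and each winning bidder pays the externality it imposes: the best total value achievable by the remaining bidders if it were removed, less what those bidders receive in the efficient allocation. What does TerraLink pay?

Efficient allocation: Meridian→Band B ($781M), TerraLink→Band C ($940M), AzureWave→Band D ($691M), OrbitCom→Band G ($894M), Solara→Band A ($979M); total welfare W = $4285M.
TerraLink receives Band C at value $940M, so the others get W − 940 = $3345M.
Without TerraLink: best allocation of the remaining 4 bidders over all 5 bands is Meridian→Band D ($892M), AzureWave→Band C ($584M), OrbitCom→Band G ($894M), Solara→Band A ($979M), total $3349M.
VCG payment = (others' best without TerraLink) − (others' welfare with TerraLink) = 3349 − 3345 = $4M.

TerraLink pays $4M.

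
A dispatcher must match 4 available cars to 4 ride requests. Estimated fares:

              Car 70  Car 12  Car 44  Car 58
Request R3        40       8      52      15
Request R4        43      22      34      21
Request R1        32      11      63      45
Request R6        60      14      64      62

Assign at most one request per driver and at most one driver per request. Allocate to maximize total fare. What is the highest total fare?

Maximum total: $187

Optimal: Car 70→Request R3 ($40), Car 12→Request R4 ($22), Car 44→Request R1 ($63), Car 58→Request R6 ($62) — total 40+22+63+62 = $187.
Row-greedy (each driver in turn takes its best remaining request) gives $160, worse by 27.
Next-best assignment: Car 70→Request R6, Car 12→Request R4, Car 44→Request R3, Car 58→Request R1 = $179.
Swapping Car 12↔Car 70 (Car 12→Request R3 $8, Car 70→Request R4 $43) loses 11.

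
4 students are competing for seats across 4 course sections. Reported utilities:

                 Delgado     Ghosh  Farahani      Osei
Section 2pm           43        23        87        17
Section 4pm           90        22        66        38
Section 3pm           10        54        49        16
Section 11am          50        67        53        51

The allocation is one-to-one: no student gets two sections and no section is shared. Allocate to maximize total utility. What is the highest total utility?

Treat this as an assignment problem: match each student to one section.
Optimal: Delgado→Section 4pm (90 points), Ghosh→Section 3pm (54 points), Farahani→Section 2pm (87 points), Osei→Section 11am (51 points) — total 90+54+87+51 = 282 points.
Max-entry greedy (repeatedly take the single best remaining cell) gives 260 points, worse by 22.
Next-best assignment: Delgado→Section 4pm, Ghosh→Section 11am, Farahani→Section 2pm, Osei→Section 3pm = 260 points.
No other one-to-one assignment exceeds 282 points.

Max total: 282 points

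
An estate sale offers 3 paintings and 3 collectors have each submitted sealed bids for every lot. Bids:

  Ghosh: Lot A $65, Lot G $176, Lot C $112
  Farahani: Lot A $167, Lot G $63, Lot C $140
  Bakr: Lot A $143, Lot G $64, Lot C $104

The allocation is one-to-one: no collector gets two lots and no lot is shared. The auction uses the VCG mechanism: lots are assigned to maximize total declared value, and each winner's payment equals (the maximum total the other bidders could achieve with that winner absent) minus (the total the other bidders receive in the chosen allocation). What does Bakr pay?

Efficient allocation: Ghosh→Lot G ($176), Farahani→Lot C ($140), Bakr→Lot A ($143); total welfare W = $459.
Bakr receives Lot A at value $143, so the others get W − 143 = $316.
Without Bakr: best allocation of the remaining 2 bidders over all 3 lots is Ghosh→Lot G ($176), Farahani→Lot A ($167), total $343.
VCG payment = (others' best without Bakr) − (others' welfare with Bakr) = 343 − 316 = $27.

Bakr pays $27.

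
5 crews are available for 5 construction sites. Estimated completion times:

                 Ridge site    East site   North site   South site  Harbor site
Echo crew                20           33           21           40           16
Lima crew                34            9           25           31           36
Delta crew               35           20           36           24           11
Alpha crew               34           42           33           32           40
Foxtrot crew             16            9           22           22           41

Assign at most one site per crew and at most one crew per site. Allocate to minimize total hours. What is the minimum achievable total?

Optimal: Echo crew→North site (21 hours), Lima crew→East site (9 hours), Delta crew→Harbor site (11 hours), Alpha crew→South site (32 hours), Foxtrot crew→Ridge site (16 hours) — total 21+9+11+32+16 = 89 hours.
Swapping Echo crew↔Delta crew (Echo crew→Harbor site 16 hours, Delta crew→North site 36 hours) adds 20.
No other one-to-one assignment undercuts 89 hours.

Min total: 89 hours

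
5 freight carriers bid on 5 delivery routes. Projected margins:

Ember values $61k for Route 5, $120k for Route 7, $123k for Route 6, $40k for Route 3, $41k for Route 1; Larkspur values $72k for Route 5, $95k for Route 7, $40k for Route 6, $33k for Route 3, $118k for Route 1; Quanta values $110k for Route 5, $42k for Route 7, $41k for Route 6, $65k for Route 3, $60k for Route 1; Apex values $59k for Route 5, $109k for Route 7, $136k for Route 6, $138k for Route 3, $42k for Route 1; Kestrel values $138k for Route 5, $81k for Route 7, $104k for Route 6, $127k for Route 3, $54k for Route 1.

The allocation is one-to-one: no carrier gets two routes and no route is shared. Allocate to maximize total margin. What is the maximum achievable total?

Max total: $611k

Optimal: Ember→Route 7 ($120k), Larkspur→Route 1 ($118k), Quanta→Route 5 ($110k), Apex→Route 6 ($136k), Kestrel→Route 3 ($127k) — total 120+118+110+136+127 = $611k.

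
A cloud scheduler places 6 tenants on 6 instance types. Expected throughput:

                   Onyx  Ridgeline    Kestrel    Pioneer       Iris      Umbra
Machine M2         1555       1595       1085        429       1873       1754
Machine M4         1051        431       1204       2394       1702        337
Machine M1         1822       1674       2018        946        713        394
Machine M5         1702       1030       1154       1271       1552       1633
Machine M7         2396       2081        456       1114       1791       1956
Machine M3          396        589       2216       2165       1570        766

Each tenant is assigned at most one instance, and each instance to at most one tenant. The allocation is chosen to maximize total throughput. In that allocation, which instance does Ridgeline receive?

Optimal: Onyx→Machine M7 (2396 ops/s), Ridgeline→Machine M1 (1674 ops/s), Kestrel→Machine M3 (2216 ops/s), Pioneer→Machine M4 (2394 ops/s), Iris→Machine M2 (1873 ops/s), Umbra→Machine M5 (1633 ops/s) — total 2396+1674+2216+2394+1873+1633 = 12186 ops/s.
Checked against all permutations: 12186 ops/s is optimal.
Ridgeline's own top instance is Machine M7 (2081 ops/s), but forcing Ridgeline→Machine M7 and reassigning the rest optimally gives only 12019 ops/s — worse by 167.

Ridgeline receives Machine M1.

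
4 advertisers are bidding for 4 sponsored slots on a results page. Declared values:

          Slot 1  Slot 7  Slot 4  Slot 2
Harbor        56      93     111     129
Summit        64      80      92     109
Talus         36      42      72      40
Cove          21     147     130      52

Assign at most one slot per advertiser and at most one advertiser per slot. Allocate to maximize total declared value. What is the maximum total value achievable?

Max total: $412

Optimal: Harbor→Slot 2 ($129), Summit→Slot 1 ($64), Talus→Slot 4 ($72), Cove→Slot 7 ($147) — total 129+64+72+147 = $412.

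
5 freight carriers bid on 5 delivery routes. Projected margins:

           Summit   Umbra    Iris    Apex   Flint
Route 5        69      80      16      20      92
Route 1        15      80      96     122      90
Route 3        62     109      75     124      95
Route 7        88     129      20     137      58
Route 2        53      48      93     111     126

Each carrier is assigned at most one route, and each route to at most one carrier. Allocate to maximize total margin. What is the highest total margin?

Maximum total: $544k

Optimal: Summit→Route 5 ($69k), Umbra→Route 7 ($129k), Iris→Route 1 ($96k), Apex→Route 3 ($124k), Flint→Route 2 ($126k) — total 69+129+96+124+126 = $544k.
Next-best assignment: Summit→Route 5, Umbra→Route 3, Iris→Route 1, Apex→Route 7, Flint→Route 2 = $537k.
Swapping Iris↔Flint (Iris→Route 2 $93k, Flint→Route 1 $90k) loses 39.
No other one-to-one assignment exceeds $544k.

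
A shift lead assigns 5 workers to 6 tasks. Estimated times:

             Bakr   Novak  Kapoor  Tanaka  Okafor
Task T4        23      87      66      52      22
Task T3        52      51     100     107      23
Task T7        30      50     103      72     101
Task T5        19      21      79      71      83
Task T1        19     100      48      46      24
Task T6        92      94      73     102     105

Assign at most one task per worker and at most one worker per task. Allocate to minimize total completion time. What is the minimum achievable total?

Min total: 174 min

Optimal: Bakr→Task T7 (30 min), Novak→Task T5 (21 min), Kapoor→Task T1 (48 min), Tanaka→Task T4 (52 min), Okafor→Task T3 (23 min) — total 30+21+48+52+23 = 174 min.
Min-entry greedy (repeatedly take the single cheapest remaining cell) gives 210 min, worse by 36.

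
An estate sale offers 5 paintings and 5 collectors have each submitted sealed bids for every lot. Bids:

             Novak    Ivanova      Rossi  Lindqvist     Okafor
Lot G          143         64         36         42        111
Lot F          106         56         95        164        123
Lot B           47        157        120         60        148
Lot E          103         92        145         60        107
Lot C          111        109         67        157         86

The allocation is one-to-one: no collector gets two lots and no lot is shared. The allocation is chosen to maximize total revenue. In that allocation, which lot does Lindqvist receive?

Optimal: Novak→Lot G ($143), Ivanova→Lot B ($157), Rossi→Lot E ($145), Lindqvist→Lot C ($157), Okafor→Lot F ($123) — total 143+157+145+157+123 = $725.
Column-greedy (each lot in turn goes to its best remaining collector) gives $695, worse by 30.
Every other assignment is strictly worse.
Lindqvist's own top lot is Lot F ($164), but forcing Lindqvist→Lot F and reassigning the rest optimally gives only $709 — worse by 16.

Lindqvist receives Lot C.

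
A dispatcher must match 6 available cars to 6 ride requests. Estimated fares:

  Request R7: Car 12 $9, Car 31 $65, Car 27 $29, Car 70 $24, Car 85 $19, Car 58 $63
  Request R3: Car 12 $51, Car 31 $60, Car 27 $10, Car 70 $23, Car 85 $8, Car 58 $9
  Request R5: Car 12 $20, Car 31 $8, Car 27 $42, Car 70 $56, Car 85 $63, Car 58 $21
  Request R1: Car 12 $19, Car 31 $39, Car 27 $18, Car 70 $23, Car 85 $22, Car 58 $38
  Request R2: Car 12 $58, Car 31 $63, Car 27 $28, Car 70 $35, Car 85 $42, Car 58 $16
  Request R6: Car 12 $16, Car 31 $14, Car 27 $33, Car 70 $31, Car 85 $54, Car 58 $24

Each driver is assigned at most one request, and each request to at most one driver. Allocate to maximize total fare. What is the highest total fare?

Max total: $309

Optimal: Car 12→Request R2 ($58), Car 31→Request R3 ($60), Car 27→Request R1 ($18), Car 70→Request R5 ($56), Car 85→Request R6 ($54), Car 58→Request R7 ($63) — total 58+60+18+56+54+63 = $309.
Row-greedy (each driver in turn takes its best remaining request) gives $227, worse by 82.
Swapping Car 27↔Car 85 (Car 27→Request R6 $33, Car 85→Request R1 $22) loses 17.
Every other assignment is strictly worse.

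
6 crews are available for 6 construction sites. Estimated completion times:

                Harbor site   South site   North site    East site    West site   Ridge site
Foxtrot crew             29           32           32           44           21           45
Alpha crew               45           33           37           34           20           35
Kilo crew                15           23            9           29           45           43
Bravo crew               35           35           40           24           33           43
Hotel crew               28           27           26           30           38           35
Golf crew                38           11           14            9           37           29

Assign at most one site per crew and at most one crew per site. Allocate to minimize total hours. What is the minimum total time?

Min total: 128 hours

Treat this as an assignment problem: match each crew to one site.
Optimal: Foxtrot crew→Harbor site (29 hours), Alpha crew→West site (20 hours), Kilo crew→North site (9 hours), Bravo crew→East site (24 hours), Hotel crew→Ridge site (35 hours), Golf crew→South site (11 hours) — total 29+20+9+24+35+11 = 128 hours.
Column-greedy (each site in turn goes to its cheapest remaining crew) gives 141 hours, worse by 13.
Swapping Alpha crew↔Kilo crew (Alpha crew→North site 37 hours, Kilo crew→West site 45 hours) adds 53.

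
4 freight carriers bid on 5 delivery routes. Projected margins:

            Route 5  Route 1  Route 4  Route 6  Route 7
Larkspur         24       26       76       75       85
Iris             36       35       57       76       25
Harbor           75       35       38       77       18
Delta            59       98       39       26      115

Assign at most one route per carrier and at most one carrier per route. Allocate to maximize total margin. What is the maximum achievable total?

Max total: $342k

Optimal: Larkspur→Route 4 ($76k), Iris→Route 6 ($76k), Harbor→Route 5 ($75k), Delta→Route 7 ($115k) — total 76+76+75+115 = $342k.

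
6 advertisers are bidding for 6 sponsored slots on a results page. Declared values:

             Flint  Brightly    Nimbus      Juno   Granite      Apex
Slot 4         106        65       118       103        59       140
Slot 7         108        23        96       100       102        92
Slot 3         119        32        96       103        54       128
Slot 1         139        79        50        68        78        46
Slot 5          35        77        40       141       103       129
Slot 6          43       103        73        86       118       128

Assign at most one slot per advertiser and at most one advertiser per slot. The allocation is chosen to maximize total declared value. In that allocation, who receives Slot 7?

Granite receives Slot 7.

Optimal: Flint→Slot 1 ($139), Brightly→Slot 6 ($103), Nimbus→Slot 4 ($118), Juno→Slot 5 ($141), Granite→Slot 7 ($102), Apex→Slot 3 ($128) — total 139+103+118+141+102+128 = $731.
Next-best assignment: Flint→Slot 1, Brightly→Slot 6, Nimbus→Slot 3, Juno→Slot 5, Granite→Slot 7, Apex→Slot 4 = $721.
Every other assignment is strictly worse.
Granite's own top slot is Slot 6 ($118), but forcing Granite→Slot 6 and reassigning the rest optimally gives only $693 — worse by 38.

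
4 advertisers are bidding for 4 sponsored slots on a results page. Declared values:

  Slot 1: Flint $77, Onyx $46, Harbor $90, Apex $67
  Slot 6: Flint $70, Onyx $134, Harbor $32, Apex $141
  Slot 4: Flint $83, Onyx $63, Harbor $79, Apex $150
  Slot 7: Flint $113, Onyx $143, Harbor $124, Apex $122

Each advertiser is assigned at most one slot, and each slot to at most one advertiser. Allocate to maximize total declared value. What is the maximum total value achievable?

Max total: $487

This is a one-to-one assignment (maximum-weight bipartite matching).
Optimal: Flint→Slot 7 ($113), Onyx→Slot 6 ($134), Harbor→Slot 1 ($90), Apex→Slot 4 ($150) — total 113+134+90+150 = $487.
Column-greedy (each slot in turn goes to its best remaining advertiser) gives $457, worse by 30.
Checked against all permutations: $487 is optimal.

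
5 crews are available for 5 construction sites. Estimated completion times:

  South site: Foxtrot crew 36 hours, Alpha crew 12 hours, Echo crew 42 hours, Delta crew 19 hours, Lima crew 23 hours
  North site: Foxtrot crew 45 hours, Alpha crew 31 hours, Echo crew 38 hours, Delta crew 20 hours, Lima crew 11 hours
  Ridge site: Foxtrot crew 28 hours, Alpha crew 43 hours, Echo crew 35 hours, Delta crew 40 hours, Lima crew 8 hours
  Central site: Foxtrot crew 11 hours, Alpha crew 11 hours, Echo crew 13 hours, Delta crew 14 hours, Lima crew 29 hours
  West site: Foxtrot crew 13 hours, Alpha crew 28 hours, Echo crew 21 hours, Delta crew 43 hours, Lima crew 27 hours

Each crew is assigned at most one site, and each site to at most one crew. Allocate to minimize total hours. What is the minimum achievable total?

Treat this as an assignment problem: match each crew to one site.
Optimal: Foxtrot crew→West site (13 hours), Alpha crew→South site (12 hours), Echo crew→Central site (13 hours), Delta crew→North site (20 hours), Lima crew→Ridge site (8 hours) — total 13+12+13+20+8 = 66 hours.
Column-greedy (each site in turn goes to its cheapest remaining crew) gives 107 hours, worse by 41.

Minimum total: 66 hours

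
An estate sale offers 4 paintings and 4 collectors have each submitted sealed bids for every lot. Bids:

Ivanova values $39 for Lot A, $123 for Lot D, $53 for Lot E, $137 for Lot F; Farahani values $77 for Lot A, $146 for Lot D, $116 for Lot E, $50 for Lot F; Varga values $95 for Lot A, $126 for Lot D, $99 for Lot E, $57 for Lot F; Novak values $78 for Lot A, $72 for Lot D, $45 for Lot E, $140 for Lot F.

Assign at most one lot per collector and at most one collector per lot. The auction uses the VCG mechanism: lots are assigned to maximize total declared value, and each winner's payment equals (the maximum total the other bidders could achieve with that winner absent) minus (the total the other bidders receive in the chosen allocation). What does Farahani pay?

Efficient allocation: Ivanova→Lot D ($123), Farahani→Lot E ($116), Varga→Lot A ($95), Novak→Lot F ($140); total welfare W = $474.
Farahani receives Lot E at value $116, so the others get W − 116 = $358.
Without Farahani: best allocation of the remaining 3 bidders over all 4 lots is Ivanova→Lot D ($123), Varga→Lot E ($99), Novak→Lot F ($140), total $362.
VCG payment = (others' best without Farahani) − (others' welfare with Farahani) = 362 − 358 = $4.

Farahani pays $4.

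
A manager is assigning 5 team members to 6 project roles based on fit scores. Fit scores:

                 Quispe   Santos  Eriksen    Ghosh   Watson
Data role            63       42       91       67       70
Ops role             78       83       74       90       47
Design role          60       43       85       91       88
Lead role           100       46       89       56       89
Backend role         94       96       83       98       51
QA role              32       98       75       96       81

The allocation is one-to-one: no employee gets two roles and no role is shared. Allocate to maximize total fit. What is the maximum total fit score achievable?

Optimal: Quispe→Lead role (100 pts), Santos→QA role (98 pts), Eriksen→Data role (91 pts), Ghosh→Backend role (98 pts), Watson→Design role (88 pts) — total 100+98+91+98+88 = 475 pts.

Maximum total: 475 pts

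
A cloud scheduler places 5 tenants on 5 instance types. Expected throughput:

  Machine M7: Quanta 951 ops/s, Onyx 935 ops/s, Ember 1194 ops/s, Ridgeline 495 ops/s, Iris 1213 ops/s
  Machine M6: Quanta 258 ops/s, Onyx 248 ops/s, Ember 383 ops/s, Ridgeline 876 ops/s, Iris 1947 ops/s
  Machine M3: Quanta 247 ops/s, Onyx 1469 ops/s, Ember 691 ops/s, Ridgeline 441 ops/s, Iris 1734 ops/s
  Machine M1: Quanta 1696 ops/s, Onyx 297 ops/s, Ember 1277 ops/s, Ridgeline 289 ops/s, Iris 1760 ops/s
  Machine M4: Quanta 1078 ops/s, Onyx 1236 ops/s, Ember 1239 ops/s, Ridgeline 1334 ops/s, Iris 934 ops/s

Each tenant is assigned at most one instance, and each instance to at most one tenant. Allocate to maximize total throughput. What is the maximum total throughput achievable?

Max total: 7640 ops/s

Treat this as an assignment problem: match each tenant to one instance.
Optimal: Quanta→Machine M1 (1696 ops/s), Onyx→Machine M3 (1469 ops/s), Ember→Machine M7 (1194 ops/s), Ridgeline→Machine M4 (1334 ops/s), Iris→Machine M6 (1947 ops/s) — total 1696+1469+1194+1334+1947 = 7640 ops/s.
Column-greedy (each instance in turn goes to its best remaining tenant) gives 6493 ops/s, worse by 1147.
No other one-to-one assignment exceeds 7640 ops/s.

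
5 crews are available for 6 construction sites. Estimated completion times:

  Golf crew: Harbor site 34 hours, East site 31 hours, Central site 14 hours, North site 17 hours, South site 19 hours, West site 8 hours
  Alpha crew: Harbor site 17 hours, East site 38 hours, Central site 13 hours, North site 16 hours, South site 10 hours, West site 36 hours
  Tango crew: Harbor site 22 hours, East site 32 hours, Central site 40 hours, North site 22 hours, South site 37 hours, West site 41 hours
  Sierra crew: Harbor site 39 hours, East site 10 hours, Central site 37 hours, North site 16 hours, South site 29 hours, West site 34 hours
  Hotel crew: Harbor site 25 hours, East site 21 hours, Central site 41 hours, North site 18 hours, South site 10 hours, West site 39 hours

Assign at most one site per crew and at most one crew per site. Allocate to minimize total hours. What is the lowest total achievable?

Optimal: Golf crew→West site (8 hours), Alpha crew→Central site (13 hours), Tango crew→Harbor site (22 hours), Sierra crew→East site (10 hours), Hotel crew→South site (10 hours) — total 8+13+22+10+10 = 63 hours.
Column-greedy (each site in turn goes to its cheapest remaining crew) gives 96 hours, worse by 33.
Swapping Sierra crew↔Golf crew (Sierra crew→West site 34 hours, Golf crew→East site 31 hours) adds 47.
Checked against all permutations: 63 hours is optimal.

Min total: 63 hours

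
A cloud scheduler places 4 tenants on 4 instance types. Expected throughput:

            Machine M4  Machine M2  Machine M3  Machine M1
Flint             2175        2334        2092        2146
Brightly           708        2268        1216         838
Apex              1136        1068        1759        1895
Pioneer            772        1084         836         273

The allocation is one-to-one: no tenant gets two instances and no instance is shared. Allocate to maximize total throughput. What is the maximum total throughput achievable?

Maximum total: 7174 ops/s

This is the linear assignment problem.
Optimal: Flint→Machine M4 (2175 ops/s), Brightly→Machine M2 (2268 ops/s), Apex→Machine M1 (1895 ops/s), Pioneer→Machine M3 (836 ops/s) — total 2175+2268+1895+836 = 7174 ops/s.
Column-greedy (each instance in turn goes to its best remaining tenant) gives 6475 ops/s, worse by 699.
Swapping Brightly↔Apex (Brightly→Machine M1 838 ops/s, Apex→Machine M2 1068 ops/s) loses 2257.
Checked against all permutations: 7174 ops/s is optimal.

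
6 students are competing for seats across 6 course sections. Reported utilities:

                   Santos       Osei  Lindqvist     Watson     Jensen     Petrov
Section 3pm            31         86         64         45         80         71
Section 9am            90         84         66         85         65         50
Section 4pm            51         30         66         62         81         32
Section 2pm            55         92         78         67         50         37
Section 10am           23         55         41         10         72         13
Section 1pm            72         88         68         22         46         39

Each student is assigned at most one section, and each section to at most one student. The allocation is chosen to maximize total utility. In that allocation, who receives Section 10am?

Optimal: Santos→Section 9am (90 points), Osei→Section 1pm (88 points), Lindqvist→Section 2pm (78 points), Watson→Section 4pm (62 points), Jensen→Section 10am (72 points), Petrov→Section 3pm (71 points) — total 90+88+78+62+72+71 = 461 points.
Next-best assignment: Santos→Section 1pm, Osei→Section 2pm, Lindqvist→Section 4pm, Watson→Section 9am, Jensen→Section 10am, Petrov→Section 3pm = 458 points.
Every other assignment is strictly worse.
Jensen's own top section is Section 4pm (81 points), but forcing Jensen→Section 4pm and reassigning the rest optimally gives only 442 points — worse by 19.

Jensen receives Section 10am.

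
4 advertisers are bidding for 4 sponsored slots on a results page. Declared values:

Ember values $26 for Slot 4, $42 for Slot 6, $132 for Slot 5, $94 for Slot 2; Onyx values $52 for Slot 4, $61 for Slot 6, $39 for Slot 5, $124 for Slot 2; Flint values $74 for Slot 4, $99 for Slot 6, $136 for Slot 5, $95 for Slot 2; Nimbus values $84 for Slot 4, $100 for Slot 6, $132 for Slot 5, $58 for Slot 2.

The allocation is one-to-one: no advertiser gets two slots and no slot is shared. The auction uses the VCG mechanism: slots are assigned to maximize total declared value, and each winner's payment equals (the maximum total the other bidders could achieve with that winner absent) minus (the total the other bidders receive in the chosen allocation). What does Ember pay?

Efficient allocation: Ember→Slot 5 ($132), Onyx→Slot 2 ($124), Flint→Slot 6 ($99), Nimbus→Slot 4 ($84); total welfare W = $439.
Ember receives Slot 5 at value $132, so the others get W − 132 = $307.
Without Ember: best allocation of the remaining 3 bidders over all 4 slots is Onyx→Slot 2 ($124), Flint→Slot 5 ($136), Nimbus→Slot 6 ($100), total $360.
VCG payment = (others' best without Ember) − (others' welfare with Ember) = 360 − 307 = $53.

Ember pays $53.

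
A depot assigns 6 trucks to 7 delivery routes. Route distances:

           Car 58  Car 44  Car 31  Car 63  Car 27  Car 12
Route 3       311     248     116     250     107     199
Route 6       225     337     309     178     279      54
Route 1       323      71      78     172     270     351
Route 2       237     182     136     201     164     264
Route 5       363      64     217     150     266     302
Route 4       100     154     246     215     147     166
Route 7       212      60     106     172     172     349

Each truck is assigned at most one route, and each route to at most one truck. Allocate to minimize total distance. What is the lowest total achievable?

Treat this as an assignment problem: match each truck to one route.
Optimal: Car 58→Route 4 (100 km), Car 44→Route 7 (60 km), Car 31→Route 1 (78 km), Car 63→Route 5 (150 km), Car 27→Route 3 (107 km), Car 12→Route 6 (54 km) — total 100+60+78+150+107+54 = 549 km.
Column-greedy (each route in turn goes to its cheapest remaining truck) gives 618 km, worse by 69.

Min total: 549 km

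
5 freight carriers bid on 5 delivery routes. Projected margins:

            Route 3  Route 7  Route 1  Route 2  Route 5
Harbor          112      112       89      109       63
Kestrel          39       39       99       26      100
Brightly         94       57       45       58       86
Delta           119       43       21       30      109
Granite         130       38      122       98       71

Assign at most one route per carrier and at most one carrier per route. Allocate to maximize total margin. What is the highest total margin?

Maximum total: $514k

Optimal: Harbor→Route 7 ($112k), Kestrel→Route 1 ($99k), Brightly→Route 5 ($86k), Delta→Route 3 ($119k), Granite→Route 2 ($98k) — total 112+99+86+119+98 = $514k.
Max-entry greedy (repeatedly take the single best remaining cell) gives $508k, worse by 6.
No other one-to-one assignment exceeds $514k.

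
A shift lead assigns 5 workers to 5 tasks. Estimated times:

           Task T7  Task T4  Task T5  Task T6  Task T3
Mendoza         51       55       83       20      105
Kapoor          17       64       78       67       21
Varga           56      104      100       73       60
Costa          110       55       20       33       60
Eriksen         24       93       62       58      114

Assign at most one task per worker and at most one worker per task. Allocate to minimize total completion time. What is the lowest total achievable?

Optimal: Mendoza→Task T6 (20 min), Kapoor→Task T4 (64 min), Varga→Task T3 (60 min), Costa→Task T5 (20 min), Eriksen→Task T7 (24 min) — total 20+64+60+20+24 = 188 min.
Next-best assignment: Mendoza→Task T6, Kapoor→Task T3, Varga→Task T4, Costa→Task T5, Eriksen→Task T7 = 189 min.

Minimum total: 188 min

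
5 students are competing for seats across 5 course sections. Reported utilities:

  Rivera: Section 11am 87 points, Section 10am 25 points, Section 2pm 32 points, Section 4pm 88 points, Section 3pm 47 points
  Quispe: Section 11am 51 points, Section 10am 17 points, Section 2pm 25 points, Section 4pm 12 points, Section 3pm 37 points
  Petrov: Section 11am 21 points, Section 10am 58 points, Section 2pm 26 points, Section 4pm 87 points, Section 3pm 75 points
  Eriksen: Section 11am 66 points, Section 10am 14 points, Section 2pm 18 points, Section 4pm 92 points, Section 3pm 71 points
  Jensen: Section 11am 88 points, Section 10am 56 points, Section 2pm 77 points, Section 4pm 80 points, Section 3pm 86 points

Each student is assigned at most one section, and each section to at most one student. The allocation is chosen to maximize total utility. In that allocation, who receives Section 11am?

Rivera receives Section 11am.

Optimal: Rivera→Section 11am (87 points), Quispe→Section 3pm (37 points), Petrov→Section 10am (58 points), Eriksen→Section 4pm (92 points), Jensen→Section 2pm (77 points) — total 87+37+58+92+77 = 351 points.
Row-greedy (each student in turn takes its best remaining section) gives 288 points, worse by 63.
Next-best assignment: Rivera→Section 11am, Quispe→Section 10am, Petrov→Section 3pm, Eriksen→Section 4pm, Jensen→Section 2pm = 348 points.
Checked against all permutations: 351 points is optimal.
Rivera's own top section is Section 4pm (88 points), but forcing Rivera→Section 4pm and reassigning the rest optimally gives only 345 points — worse by 6.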